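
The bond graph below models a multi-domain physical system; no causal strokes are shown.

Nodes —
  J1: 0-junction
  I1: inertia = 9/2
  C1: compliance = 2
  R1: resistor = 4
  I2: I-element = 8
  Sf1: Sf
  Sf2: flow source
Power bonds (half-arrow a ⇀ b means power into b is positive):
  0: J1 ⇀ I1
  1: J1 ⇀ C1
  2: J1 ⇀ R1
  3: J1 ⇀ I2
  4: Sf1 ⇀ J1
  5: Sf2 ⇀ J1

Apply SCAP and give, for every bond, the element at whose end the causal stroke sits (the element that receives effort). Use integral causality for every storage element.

β4 |Sf1  (Sf1: flow source, stroke at near end)
β5 |Sf2  (source Sf2 imposes f)
β0 |I1  (I1: I, integral causality)
β1 |J1  (C1 outputs effort q/C1)
β2 |R1  (0-jn J1 has e-setter on 1)
β3 |I2  (common-e at J1 fixed by 1)

bond 0 |I1
bond 1 |J1
bond 2 |R1
bond 3 |I2
bond 4 |Sf1
bond 5 |Sf2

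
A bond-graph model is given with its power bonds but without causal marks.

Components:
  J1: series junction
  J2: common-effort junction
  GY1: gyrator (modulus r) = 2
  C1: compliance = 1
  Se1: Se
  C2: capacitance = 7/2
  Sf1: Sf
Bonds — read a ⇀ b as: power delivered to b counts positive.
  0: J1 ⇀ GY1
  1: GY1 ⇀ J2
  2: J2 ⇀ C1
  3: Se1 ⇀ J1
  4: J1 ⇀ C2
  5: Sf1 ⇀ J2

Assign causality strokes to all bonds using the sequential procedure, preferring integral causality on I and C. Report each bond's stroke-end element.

#3 |J1  (Se1: effort source, stroke at far end)
#5 |Sf1  (Sf1 (Sf) sets flow on bond)
#2 |J2  (C1 outputs effort q/C1)
#1 |GY1  (common-e at J2 fixed by 2)
#0 |GY1  (GY1 both-in/both-out from 1)
#4 |J1  (J1 flow already set via bond 0)

bond 0 →GY1
bond 1 →GY1
bond 2 →J2
bond 3 →J1
bond 4 →J1
bond 5 →Sf1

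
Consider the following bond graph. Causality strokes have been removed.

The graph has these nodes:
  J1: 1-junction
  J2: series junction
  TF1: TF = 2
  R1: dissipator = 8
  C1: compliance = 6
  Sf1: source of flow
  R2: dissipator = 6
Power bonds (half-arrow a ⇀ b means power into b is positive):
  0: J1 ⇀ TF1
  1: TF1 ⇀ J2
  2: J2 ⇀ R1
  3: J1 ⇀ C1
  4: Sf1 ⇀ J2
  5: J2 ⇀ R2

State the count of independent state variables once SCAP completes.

b4 |Sf1  (source Sf1 imposes f)
b1 |J2  (common-f at J2 fixed by 4)
b2 |J2  (J2 flow already set via bond 4)
b5 |J2  (1-jn J2 has f-setter on 4)
b0 |TF1  (TF TF1: opposite of bond 1)
b3 |J1  (common-f at J1 fixed by 0)

1  (C1 all integral)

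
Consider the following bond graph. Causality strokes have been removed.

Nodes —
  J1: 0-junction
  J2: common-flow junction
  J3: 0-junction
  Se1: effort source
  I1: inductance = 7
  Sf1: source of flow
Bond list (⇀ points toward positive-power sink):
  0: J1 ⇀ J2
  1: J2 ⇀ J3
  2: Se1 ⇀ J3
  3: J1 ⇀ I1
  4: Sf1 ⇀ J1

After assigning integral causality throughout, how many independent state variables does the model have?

b2 stroke→J3  (Se1: effort source, stroke at far end)
b4 stroke→Sf1  (source Sf1 imposes f)
b1 stroke→J2  (J3 effort already set via bond 2)
b0 stroke→J1  (closing 1-jn rule on J2)
b3 stroke→I1  (J1: bond 0 brought effort, rest push out)

1  (I1 all integral)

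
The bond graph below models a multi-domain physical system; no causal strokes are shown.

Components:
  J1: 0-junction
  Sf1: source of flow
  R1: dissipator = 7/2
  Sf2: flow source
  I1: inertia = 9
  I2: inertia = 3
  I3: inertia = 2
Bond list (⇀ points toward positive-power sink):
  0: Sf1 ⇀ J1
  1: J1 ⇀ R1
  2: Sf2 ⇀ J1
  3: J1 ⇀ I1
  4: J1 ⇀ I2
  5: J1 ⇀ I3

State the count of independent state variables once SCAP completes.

3  (I1, I2, I3 all integral)

bond 0 stroke→Sf1  (source Sf1 imposes f)
bond 2 stroke→Sf2  (Sf2 (Sf) sets flow on bond)
bond 3 stroke→I1  (prefer integral on I1)
bond 4 stroke→I2  (I2 integral (f out))
bond 5 stroke→I3  (I3 integral (f out))
bond 1 stroke→J1  (only one effort-in slot at J1)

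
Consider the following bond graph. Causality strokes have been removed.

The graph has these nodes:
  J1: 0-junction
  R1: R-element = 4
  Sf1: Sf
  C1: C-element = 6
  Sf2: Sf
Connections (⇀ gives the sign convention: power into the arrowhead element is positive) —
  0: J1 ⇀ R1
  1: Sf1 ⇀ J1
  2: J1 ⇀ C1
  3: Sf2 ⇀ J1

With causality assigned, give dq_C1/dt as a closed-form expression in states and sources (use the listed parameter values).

dq_C1/dt = F_Sf1 + F_Sf2 - q_C1/24

bond 1 |Sf1  (Sf1 fixes flow; stroke at Sf1)
bond 3 |Sf2  (Sf2 fixes flow; stroke at Sf2)
bond 2 |J1  (C1 integral (e out))
bond 0 |R1  (J1 effort already set via bond 2)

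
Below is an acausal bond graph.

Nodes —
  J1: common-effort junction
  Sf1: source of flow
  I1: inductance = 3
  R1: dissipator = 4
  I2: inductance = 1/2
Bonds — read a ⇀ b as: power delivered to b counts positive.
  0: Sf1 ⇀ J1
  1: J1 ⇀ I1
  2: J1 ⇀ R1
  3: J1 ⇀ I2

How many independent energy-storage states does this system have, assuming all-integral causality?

β0 →Sf1  (source Sf1 imposes f)
β1 →I1  (I1: I, integral causality)
β3 →I2  (I2: I, integral causality)
β2 →J1  (closing 0-jn rule on J1)

2  (I1, I2 all integral)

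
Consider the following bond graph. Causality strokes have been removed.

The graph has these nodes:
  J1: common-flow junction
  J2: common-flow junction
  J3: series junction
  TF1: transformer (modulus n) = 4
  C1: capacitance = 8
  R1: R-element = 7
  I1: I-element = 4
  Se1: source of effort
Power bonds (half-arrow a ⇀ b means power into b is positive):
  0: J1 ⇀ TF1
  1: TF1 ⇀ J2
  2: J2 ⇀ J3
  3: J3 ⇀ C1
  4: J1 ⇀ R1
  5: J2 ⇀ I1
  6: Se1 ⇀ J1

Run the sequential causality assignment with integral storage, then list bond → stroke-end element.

#6 stroke→J1  (Se1: effort source, stroke at far end)
#3 stroke→J3  (C1 outputs effort q/C1)
#2 stroke→J2  (J3 needs exactly one f-in)
#5 stroke→I1  (I1: I, integral causality)
#1 stroke→J2  (1-jn J2 has f-setter on 5)
#0 stroke→TF1  (TF TF1: opposite of bond 1)
#4 stroke→J1  (J1: bond 0 brought flow, rest push out)

b0 stroke→TF1
b1 stroke→J2
b2 stroke→J2
b3 stroke→J3
b4 stroke→J1
b5 stroke→I1
b6 stroke→J1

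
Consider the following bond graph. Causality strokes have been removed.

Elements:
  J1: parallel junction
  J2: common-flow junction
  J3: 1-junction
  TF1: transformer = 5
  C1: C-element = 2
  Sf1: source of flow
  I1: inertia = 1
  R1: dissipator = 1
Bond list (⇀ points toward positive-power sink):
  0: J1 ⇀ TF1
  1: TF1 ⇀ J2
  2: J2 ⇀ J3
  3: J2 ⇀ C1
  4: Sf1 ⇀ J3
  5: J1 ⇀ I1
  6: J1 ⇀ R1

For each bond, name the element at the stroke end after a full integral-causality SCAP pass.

bond 0 →TF1
bond 1 →J2
bond 2 →J3
bond 3 →J2
bond 4 →Sf1
bond 5 →I1
bond 6 →J1

β4 stroke at Sf1  (Sf1 fixes flow; stroke at Sf1)
β2 stroke at J3  (1-jn J3 has f-setter on 4)
β1 stroke at J2  (common-f at J2 fixed by 2)
β3 stroke at J2  (J2 flow already set via bond 2)
β0 stroke at TF1  (TF TF1: opposite of bond 1)
β5 stroke at I1  (I1: I, integral causality)
β6 stroke at J1  (J1 needs exactly one e-in)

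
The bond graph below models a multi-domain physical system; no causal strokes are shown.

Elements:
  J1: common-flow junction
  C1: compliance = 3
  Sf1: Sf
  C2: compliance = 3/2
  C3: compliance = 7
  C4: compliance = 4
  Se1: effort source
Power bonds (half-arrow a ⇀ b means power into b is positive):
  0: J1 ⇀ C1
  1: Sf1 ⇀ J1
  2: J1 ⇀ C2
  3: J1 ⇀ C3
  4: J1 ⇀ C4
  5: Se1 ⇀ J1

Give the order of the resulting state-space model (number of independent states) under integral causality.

bond 1 stroke at Sf1  (Sf1: flow source, stroke at near end)
bond 5 stroke at J1  (source Se1 imposes e)
bond 0 stroke at J1  (J1: bond 1 brought flow, rest push out)
bond 2 stroke at J1  (J1 flow already set via bond 1)
bond 3 stroke at J1  (J1: bond 1 brought flow, rest push out)
bond 4 stroke at J1  (1-jn J1 has f-setter on 1)

4  (C1, C2, C3, C4 all integral)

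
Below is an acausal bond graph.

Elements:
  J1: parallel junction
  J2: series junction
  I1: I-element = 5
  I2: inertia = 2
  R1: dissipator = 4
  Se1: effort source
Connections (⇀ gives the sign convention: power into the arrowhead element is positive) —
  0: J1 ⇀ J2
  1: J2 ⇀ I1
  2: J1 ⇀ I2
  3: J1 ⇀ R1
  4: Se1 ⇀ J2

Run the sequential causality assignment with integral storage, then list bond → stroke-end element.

#0 →J2
#1 →I1
#2 →I2
#3 →J1
#4 →J2

b4 |J2  (Se1 fixes effort; stroke away)
b1 |I1  (prefer integral on I1)
b0 |J2  (J2 flow already set via bond 1)
b2 |I2  (I2: I, integral causality)
b3 |J1  (J1 needs exactly one e-in)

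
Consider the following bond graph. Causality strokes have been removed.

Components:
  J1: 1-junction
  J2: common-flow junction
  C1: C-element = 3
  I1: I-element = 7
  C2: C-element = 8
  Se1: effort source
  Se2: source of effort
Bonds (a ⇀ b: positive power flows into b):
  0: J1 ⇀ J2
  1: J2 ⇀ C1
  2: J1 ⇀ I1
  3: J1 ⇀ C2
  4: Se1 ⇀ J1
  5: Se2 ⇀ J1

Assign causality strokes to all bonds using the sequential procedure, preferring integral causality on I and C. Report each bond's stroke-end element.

bond 4 stroke at J1  (source Se1 imposes e)
bond 5 stroke at J1  (Se2 (Se) sets effort on bond)
bond 1 stroke at J2  (prefer integral on C1)
bond 0 stroke at J1  (J2 needs exactly one f-in)
bond 2 stroke at I1  (I1 integral (f out))
bond 3 stroke at J1  (J1: bond 2 brought flow, rest push out)

bond 0 |J1
bond 1 |J2
bond 2 |I1
bond 3 |J1
bond 4 |J1
bond 5 |J1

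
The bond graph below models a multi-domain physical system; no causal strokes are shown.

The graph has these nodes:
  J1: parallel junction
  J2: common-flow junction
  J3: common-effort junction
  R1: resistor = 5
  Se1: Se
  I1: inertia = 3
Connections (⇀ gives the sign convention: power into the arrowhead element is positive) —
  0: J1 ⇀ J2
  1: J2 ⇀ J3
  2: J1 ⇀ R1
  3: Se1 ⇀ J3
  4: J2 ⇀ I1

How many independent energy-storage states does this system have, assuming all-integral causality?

β3 stroke at J3  (source Se1 imposes e)
β1 stroke at J2  (0-jn J3 has e-setter on 3)
β4 stroke at I1  (I1 outputs flow p/I1)
β0 stroke at J2  (common-f at J2 fixed by 4)
β2 stroke at J1  (only one effort-in slot at J1)

1  (I1 all integral)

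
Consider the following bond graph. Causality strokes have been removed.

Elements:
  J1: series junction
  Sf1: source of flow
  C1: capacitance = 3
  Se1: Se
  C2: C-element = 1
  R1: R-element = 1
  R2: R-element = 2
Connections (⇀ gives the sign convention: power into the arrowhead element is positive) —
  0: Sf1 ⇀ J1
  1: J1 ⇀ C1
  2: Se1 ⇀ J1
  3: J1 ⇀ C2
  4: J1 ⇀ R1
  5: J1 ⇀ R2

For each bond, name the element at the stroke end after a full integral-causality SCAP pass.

b0 |Sf1
b1 |J1
b2 |J1
b3 |J1
b4 |J1
b5 |J1

bond 0 |Sf1  (Sf1 fixes flow; stroke at Sf1)
bond 2 |J1  (Se1 fixes effort; stroke away)
bond 1 |J1  (1-jn J1 has f-setter on 0)
bond 3 |J1  (common-f at J1 fixed by 0)
bond 4 |J1  (J1 flow already set via bond 0)
bond 5 |J1  (J1: bond 0 brought flow, rest push out)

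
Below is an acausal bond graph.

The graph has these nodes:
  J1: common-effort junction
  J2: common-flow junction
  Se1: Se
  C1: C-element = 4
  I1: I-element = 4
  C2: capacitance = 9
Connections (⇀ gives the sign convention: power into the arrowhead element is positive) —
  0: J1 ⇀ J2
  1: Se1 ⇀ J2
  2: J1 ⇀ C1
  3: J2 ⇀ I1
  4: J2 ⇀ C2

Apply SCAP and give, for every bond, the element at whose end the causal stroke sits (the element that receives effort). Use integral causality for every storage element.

#0 stroke at J2
#1 stroke at J2
#2 stroke at J1
#3 stroke at I1
#4 stroke at J2

β1 →J2  (source Se1 imposes e)
β2 →J1  (C1: C, integral causality)
β0 →J2  (J1: bond 2 brought effort, rest push out)
β3 →I1  (I1 integral (f out))
β4 →J2  (1-jn J2 has f-setter on 3)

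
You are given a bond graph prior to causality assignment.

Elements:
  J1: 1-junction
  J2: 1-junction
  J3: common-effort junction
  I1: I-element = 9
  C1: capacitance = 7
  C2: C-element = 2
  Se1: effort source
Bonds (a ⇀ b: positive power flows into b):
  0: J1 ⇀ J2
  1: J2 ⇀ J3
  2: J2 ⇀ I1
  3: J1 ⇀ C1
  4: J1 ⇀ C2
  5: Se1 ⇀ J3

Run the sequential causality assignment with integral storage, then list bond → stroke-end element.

#5 stroke at J3  (source Se1 imposes e)
#1 stroke at J2  (J3: bond 5 brought effort, rest push out)
#2 stroke at I1  (I1 outputs flow p/I1)
#0 stroke at J2  (common-f at J2 fixed by 2)
#3 stroke at J1  (J1: bond 0 brought flow, rest push out)
#4 stroke at J1  (1-jn J1 has f-setter on 0)

b0 →J2
b1 →J2
b2 →I1
b3 →J1
b4 →J1
b5 →J3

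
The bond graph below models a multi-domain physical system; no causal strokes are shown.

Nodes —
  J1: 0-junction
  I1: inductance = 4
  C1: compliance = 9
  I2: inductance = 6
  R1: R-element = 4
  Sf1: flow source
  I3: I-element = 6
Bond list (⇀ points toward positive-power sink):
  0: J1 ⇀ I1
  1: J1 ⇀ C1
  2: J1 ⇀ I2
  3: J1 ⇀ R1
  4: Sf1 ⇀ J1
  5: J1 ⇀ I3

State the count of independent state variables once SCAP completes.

#4 →Sf1  (Sf1 (Sf) sets flow on bond)
#0 →I1  (prefer integral on I1)
#1 →J1  (C1: C, integral causality)
#2 →I2  (J1 effort already set via bond 1)
#3 →R1  (0-jn J1 has e-setter on 1)
#5 →I3  (J1: bond 1 brought effort, rest push out)

4  (C1, I1, I2, I3 all integral)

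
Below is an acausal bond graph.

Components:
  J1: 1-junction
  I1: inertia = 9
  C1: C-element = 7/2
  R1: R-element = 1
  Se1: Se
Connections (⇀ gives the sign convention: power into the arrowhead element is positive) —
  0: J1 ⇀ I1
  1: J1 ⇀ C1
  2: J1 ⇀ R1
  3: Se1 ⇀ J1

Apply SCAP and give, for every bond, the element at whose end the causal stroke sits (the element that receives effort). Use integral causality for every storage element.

bond 3 stroke→J1  (Se1: effort source, stroke at far end)
bond 0 stroke→I1  (I1: I, integral causality)
bond 1 stroke→J1  (1-jn J1 has f-setter on 0)
bond 2 stroke→J1  (J1: bond 0 brought flow, rest push out)

β0 stroke→I1
β1 stroke→J1
β2 stroke→J1
β3 stroke→J1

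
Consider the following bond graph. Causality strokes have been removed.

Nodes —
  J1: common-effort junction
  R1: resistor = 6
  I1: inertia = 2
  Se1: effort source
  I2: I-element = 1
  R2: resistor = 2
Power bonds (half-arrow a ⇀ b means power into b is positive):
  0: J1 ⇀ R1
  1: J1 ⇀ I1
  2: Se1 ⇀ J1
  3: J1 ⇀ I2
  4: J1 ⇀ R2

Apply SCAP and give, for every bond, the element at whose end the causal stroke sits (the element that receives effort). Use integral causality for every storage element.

β0 →R1
β1 →I1
β2 →J1
β3 →I2
β4 →R2

bond 2 stroke at J1  (source Se1 imposes e)
bond 0 stroke at R1  (J1: bond 2 brought effort, rest push out)
bond 1 stroke at I1  (common-e at J1 fixed by 2)
bond 3 stroke at I2  (J1 effort already set via bond 2)
bond 4 stroke at R2  (0-jn J1 has e-setter on 2)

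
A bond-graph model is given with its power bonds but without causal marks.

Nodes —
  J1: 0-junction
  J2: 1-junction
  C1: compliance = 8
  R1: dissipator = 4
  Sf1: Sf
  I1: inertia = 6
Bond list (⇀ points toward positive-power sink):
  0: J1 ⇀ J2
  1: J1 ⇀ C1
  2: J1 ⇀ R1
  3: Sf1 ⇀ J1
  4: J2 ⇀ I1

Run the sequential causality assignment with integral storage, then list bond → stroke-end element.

#3 stroke at Sf1  (Sf1 (Sf) sets flow on bond)
#1 stroke at J1  (C1 outputs effort q/C1)
#0 stroke at J2  (J1: bond 1 brought effort, rest push out)
#2 stroke at R1  (0-jn J1 has e-setter on 1)
#4 stroke at I1  (only one flow-in slot at J2)

#0 →J2
#1 →J1
#2 →R1
#3 →Sf1
#4 →I1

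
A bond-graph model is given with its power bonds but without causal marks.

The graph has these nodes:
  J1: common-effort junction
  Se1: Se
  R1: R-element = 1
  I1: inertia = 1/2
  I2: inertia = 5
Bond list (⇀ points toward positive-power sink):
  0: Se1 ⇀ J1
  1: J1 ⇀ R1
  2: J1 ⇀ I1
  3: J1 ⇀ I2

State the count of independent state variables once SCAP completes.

2  (I1, I2 all integral)

bond 0 stroke at J1  (Se1 fixes effort; stroke away)
bond 1 stroke at R1  (common-e at J1 fixed by 0)
bond 2 stroke at I1  (J1 effort already set via bond 0)
bond 3 stroke at I2  (common-e at J1 fixed by 0)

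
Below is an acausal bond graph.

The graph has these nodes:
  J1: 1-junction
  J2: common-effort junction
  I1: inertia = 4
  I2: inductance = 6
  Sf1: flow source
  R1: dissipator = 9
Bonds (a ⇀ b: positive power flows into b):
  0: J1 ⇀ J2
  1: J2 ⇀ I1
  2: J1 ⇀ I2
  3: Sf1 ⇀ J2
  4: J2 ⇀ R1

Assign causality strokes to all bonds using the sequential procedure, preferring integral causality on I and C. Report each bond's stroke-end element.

#3 |Sf1  (Sf1 (Sf) sets flow on bond)
#1 |I1  (I1: I, integral causality)
#2 |I2  (I2 integral (f out))
#0 |J1  (J1: bond 2 brought flow, rest push out)
#4 |J2  (J2 needs exactly one e-in)

#0 →J1
#1 →I1
#2 →I2
#3 →Sf1
#4 →J2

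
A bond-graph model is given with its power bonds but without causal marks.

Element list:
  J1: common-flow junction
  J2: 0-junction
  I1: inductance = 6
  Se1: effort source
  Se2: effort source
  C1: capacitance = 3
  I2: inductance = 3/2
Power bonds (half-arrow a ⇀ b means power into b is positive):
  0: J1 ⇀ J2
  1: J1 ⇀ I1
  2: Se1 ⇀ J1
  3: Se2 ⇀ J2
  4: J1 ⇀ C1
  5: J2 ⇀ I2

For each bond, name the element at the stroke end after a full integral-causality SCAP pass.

#0 stroke at J1
#1 stroke at I1
#2 stroke at J1
#3 stroke at J2
#4 stroke at J1
#5 stroke at I2

bond 2 stroke→J1  (Se1 fixes effort; stroke away)
bond 3 stroke→J2  (source Se2 imposes e)
bond 0 stroke→J1  (J2: bond 3 brought effort, rest push out)
bond 5 stroke→I2  (common-e at J2 fixed by 3)
bond 1 stroke→I1  (I1: I, integral causality)
bond 4 stroke→J1  (J1: bond 1 brought flow, rest push out)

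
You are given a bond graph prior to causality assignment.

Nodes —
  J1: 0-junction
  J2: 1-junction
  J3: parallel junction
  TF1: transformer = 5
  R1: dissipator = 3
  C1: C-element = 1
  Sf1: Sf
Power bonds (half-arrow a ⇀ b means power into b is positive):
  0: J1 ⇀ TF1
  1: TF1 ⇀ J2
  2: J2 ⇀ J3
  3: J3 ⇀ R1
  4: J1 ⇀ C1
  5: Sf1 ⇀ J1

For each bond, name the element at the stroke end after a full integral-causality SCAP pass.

b0 stroke at TF1
b1 stroke at J2
b2 stroke at J3
b3 stroke at R1
b4 stroke at J1
b5 stroke at Sf1

β5 stroke at Sf1  (Sf1 fixes flow; stroke at Sf1)
β4 stroke at J1  (C1 integral (e out))
β0 stroke at TF1  (J1: bond 4 brought effort, rest push out)
β1 stroke at J2  (TF TF1: opposite of bond 0)
β2 stroke at J3  (only one flow-in slot at J2)
β3 stroke at R1  (J3: bond 2 brought effort, rest push out)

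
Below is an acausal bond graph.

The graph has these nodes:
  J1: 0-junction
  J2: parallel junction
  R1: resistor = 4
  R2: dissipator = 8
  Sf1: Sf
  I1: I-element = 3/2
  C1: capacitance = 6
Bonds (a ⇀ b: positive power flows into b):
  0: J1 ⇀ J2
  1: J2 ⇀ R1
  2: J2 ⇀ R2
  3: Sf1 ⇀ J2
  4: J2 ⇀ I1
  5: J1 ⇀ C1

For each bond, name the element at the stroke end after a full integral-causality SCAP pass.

b0 stroke→J2
b1 stroke→R1
b2 stroke→R2
b3 stroke→Sf1
b4 stroke→I1
b5 stroke→J1

β3 stroke→Sf1  (Sf1 fixes flow; stroke at Sf1)
β4 stroke→I1  (I1 integral (f out))
β5 stroke→J1  (prefer integral on C1)
β0 stroke→J2  (J1: bond 5 brought effort, rest push out)
β1 stroke→R1  (J2 effort already set via bond 0)
β2 stroke→R2  (J2 effort already set via bond 0)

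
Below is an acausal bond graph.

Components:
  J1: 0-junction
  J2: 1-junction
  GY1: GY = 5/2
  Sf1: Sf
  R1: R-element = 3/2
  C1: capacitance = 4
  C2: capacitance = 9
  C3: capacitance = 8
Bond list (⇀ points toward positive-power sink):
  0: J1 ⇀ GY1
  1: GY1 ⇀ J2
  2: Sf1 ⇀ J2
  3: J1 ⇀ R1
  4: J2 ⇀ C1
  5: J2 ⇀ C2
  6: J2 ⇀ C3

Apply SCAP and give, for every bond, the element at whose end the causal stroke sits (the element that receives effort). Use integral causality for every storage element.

bond 0 stroke at J1
bond 1 stroke at J2
bond 2 stroke at Sf1
bond 3 stroke at R1
bond 4 stroke at J2
bond 5 stroke at J2
bond 6 stroke at J2

β2 stroke at Sf1  (source Sf1 imposes f)
β1 stroke at J2  (J2: bond 2 brought flow, rest push out)
β4 stroke at J2  (J2: bond 2 brought flow, rest push out)
β5 stroke at J2  (1-jn J2 has f-setter on 2)
β6 stroke at J2  (common-f at J2 fixed by 2)
β0 stroke at J1  (GY1 both-in/both-out from 1)
β3 stroke at R1  (common-e at J1 fixed by 0)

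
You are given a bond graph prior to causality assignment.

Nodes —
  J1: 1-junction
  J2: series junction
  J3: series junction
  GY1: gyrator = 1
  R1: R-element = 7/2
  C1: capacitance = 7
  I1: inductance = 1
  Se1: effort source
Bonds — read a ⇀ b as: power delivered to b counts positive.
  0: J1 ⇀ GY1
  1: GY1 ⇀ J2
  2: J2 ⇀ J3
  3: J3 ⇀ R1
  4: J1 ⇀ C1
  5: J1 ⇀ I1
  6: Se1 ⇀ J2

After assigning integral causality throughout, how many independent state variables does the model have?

2  (C1, I1 all integral)

bond 6 →J2  (Se1 (Se) sets effort on bond)
bond 4 →J1  (C1 integral (e out))
bond 5 →I1  (I1: I, integral causality)
bond 0 →J1  (J1 flow already set via bond 5)
bond 1 →J2  (through GY1, causality inverts; strokes same side of GY1)
bond 2 →J3  (closing 1-jn rule on J2)
bond 3 →R1  (J3 needs exactly one f-in)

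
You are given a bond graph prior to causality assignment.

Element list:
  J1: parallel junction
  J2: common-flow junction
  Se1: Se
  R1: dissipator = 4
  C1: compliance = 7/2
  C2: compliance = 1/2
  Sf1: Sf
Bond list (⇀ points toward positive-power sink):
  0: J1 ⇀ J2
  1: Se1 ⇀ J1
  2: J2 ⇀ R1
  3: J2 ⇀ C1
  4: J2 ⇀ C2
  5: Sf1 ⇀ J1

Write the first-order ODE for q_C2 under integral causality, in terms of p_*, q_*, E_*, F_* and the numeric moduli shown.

b1 →J1  (Se1 (Se) sets effort on bond)
b5 →Sf1  (Sf1 (Sf) sets flow on bond)
b0 →J2  (J1: bond 1 brought effort, rest push out)
b3 →J2  (C1 integral (e out))
b4 →J2  (C2: C, integral causality)
b2 →R1  (closing 1-jn rule on J2)

dq_C2/dt = E_Se1/4 - q_C1/14 - q_C2/2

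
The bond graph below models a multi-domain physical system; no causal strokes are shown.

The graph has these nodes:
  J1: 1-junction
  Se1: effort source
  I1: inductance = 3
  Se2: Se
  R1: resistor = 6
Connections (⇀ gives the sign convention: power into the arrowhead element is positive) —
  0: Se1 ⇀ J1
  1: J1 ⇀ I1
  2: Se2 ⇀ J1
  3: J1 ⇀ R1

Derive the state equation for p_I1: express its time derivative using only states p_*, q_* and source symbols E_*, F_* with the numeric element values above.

dp_I1/dt = E_Se1 + E_Se2 - 2*p_I1

b0 →J1  (Se1 fixes effort; stroke away)
b2 →J1  (Se2: effort source, stroke at far end)
b1 →I1  (I1 outputs flow p/I1)
b3 →J1  (J1: bond 1 brought flow, rest push out)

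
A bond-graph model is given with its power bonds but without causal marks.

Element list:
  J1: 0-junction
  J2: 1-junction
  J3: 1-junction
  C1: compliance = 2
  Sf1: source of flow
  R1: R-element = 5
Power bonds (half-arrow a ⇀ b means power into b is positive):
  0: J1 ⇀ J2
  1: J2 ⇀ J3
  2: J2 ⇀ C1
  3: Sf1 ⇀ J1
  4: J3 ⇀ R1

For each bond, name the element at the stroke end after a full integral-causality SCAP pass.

β0 stroke→J1
β1 stroke→J2
β2 stroke→J2
β3 stroke→Sf1
β4 stroke→J3

β3 |Sf1  (Sf1 (Sf) sets flow on bond)
β0 |J1  (only one effort-in slot at J1)
β1 |J2  (1-jn J2 has f-setter on 0)
β2 |J2  (J2 flow already set via bond 0)
β4 |J3  (J3: bond 1 brought flow, rest push out)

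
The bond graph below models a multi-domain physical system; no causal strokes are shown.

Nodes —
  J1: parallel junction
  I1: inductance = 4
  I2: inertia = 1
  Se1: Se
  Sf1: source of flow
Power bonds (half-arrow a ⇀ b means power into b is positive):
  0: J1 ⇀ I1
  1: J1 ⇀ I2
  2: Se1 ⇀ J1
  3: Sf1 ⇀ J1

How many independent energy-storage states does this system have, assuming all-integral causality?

2  (I1, I2 all integral)

bond 2 stroke at J1  (source Se1 imposes e)
bond 3 stroke at Sf1  (Sf1: flow source, stroke at near end)
bond 0 stroke at I1  (0-jn J1 has e-setter on 2)
bond 1 stroke at I2  (common-e at J1 fixed by 2)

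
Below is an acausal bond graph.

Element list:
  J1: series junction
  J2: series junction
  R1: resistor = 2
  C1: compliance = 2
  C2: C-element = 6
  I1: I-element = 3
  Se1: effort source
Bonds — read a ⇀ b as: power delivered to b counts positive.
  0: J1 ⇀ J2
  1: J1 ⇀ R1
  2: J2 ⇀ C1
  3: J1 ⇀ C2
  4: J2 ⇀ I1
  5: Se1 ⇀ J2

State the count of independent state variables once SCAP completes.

3  (C1, C2, I1 all integral)

b5 stroke→J2  (Se1: effort source, stroke at far end)
b2 stroke→J2  (prefer integral on C1)
b3 stroke→J1  (C2 integral (e out))
b4 stroke→I1  (I1 integral (f out))
b0 stroke→J2  (J2 flow already set via bond 4)
b1 stroke→J1  (common-f at J1 fixed by 0)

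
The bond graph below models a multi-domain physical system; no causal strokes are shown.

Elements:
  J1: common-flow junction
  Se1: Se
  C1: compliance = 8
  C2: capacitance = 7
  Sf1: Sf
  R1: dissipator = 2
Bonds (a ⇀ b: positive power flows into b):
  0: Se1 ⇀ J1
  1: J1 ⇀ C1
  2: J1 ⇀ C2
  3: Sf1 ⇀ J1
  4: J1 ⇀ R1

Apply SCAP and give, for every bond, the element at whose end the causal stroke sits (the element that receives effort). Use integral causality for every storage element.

#0 stroke→J1  (Se1 fixes effort; stroke away)
#3 stroke→Sf1  (Sf1: flow source, stroke at near end)
#1 stroke→J1  (common-f at J1 fixed by 3)
#2 stroke→J1  (J1 flow already set via bond 3)
#4 stroke→J1  (common-f at J1 fixed by 3)

β0 stroke at J1
β1 stroke at J1
β2 stroke at J1
β3 stroke at Sf1
β4 stroke at J1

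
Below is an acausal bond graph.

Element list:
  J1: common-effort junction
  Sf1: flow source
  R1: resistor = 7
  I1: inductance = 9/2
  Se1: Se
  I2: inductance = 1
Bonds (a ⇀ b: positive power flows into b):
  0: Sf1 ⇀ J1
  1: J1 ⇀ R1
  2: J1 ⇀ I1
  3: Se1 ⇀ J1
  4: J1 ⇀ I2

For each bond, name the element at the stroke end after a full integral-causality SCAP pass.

β0 |Sf1
β1 |R1
β2 |I1
β3 |J1
β4 |I2

b0 stroke at Sf1  (source Sf1 imposes f)
b3 stroke at J1  (Se1 (Se) sets effort on bond)
b1 stroke at R1  (J1 effort already set via bond 3)
b2 stroke at I1  (0-jn J1 has e-setter on 3)
b4 stroke at I2  (J1 effort already set via bond 3)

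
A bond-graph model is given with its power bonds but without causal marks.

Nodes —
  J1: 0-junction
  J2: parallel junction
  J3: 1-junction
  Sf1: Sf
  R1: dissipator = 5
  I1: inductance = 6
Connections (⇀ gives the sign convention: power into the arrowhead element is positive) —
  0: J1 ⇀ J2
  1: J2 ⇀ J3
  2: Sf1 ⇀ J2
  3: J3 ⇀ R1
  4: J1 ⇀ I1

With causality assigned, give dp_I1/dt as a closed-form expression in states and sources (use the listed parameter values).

β2 stroke at Sf1  (Sf1: flow source, stroke at near end)
β4 stroke at I1  (I1 outputs flow p/I1)
β0 stroke at J1  (J1 needs exactly one e-in)
β1 stroke at J2  (J2: last free bond brings effort in)
β3 stroke at J3  (1-jn J3 has f-setter on 1)

dp_I1/dt = 5*F_Sf1 - 5*p_I1/6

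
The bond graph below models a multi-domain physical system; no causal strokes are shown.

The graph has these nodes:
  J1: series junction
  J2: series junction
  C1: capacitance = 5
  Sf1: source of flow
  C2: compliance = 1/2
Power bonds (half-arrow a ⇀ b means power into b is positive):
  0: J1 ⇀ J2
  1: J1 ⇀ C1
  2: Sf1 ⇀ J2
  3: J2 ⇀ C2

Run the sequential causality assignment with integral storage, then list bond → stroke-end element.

bond 2 stroke at Sf1  (Sf1: flow source, stroke at near end)
bond 0 stroke at J2  (1-jn J2 has f-setter on 2)
bond 3 stroke at J2  (common-f at J2 fixed by 2)
bond 1 stroke at J1  (1-jn J1 has f-setter on 0)

b0 stroke at J2
b1 stroke at J1
b2 stroke at Sf1
b3 stroke at J2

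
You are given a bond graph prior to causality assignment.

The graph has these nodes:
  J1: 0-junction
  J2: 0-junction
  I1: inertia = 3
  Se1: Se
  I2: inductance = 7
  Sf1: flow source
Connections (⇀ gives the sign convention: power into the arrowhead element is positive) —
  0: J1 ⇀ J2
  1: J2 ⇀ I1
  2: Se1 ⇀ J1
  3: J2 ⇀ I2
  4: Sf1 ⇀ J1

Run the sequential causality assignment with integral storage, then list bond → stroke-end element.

bond 2 →J1  (Se1 (Se) sets effort on bond)
bond 4 →Sf1  (Sf1: flow source, stroke at near end)
bond 0 →J2  (0-jn J1 has e-setter on 2)
bond 1 →I1  (J2 effort already set via bond 0)
bond 3 →I2  (common-e at J2 fixed by 0)

β0 stroke at J2
β1 stroke at I1
β2 stroke at J1
β3 stroke at I2
β4 stroke at Sf1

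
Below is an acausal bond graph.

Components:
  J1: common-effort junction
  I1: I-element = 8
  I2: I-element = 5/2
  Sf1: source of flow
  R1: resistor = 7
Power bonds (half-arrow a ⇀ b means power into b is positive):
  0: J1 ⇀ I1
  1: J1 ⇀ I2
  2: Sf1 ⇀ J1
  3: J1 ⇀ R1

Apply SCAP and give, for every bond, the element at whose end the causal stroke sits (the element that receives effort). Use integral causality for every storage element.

bond 0 stroke at I1
bond 1 stroke at I2
bond 2 stroke at Sf1
bond 3 stroke at J1

β2 →Sf1  (source Sf1 imposes f)
β0 →I1  (I1 outputs flow p/I1)
β1 →I2  (I2 outputs flow p/I2)
β3 →J1  (only one effort-in slot at J1)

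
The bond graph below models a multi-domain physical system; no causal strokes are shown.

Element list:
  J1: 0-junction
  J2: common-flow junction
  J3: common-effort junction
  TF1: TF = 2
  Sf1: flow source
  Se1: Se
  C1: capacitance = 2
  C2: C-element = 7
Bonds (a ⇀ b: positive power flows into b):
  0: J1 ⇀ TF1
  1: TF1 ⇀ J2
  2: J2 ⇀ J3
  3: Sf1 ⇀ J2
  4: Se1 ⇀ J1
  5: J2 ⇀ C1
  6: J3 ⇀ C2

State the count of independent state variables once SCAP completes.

bond 3 stroke→Sf1  (source Sf1 imposes f)
bond 4 stroke→J1  (Se1: effort source, stroke at far end)
bond 0 stroke→TF1  (J1 effort already set via bond 4)
bond 1 stroke→J2  (common-f at J2 fixed by 3)
bond 2 stroke→J2  (J2 flow already set via bond 3)
bond 5 stroke→J2  (1-jn J2 has f-setter on 3)
bond 6 stroke→J3  (J3: last free bond brings effort in)

2  (C1, C2 all integral)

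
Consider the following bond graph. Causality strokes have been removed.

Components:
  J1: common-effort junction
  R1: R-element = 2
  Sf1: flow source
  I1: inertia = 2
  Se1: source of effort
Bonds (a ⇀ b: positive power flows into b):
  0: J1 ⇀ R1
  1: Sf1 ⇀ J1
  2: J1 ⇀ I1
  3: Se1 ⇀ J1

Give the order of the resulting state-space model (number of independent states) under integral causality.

bond 1 stroke at Sf1  (Sf1 (Sf) sets flow on bond)
bond 3 stroke at J1  (Se1 (Se) sets effort on bond)
bond 0 stroke at R1  (0-jn J1 has e-setter on 3)
bond 2 stroke at I1  (common-e at J1 fixed by 3)

1  (I1 all integral)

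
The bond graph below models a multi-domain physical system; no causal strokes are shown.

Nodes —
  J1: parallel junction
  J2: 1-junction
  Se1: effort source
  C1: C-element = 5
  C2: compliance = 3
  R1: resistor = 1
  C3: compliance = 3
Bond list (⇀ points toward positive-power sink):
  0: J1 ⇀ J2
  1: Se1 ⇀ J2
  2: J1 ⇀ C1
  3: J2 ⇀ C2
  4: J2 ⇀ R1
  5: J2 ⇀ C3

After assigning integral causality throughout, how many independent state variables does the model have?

b1 |J2  (Se1: effort source, stroke at far end)
b2 |J1  (prefer integral on C1)
b0 |J2  (0-jn J1 has e-setter on 2)
b3 |J2  (C2: C, integral causality)
b5 |J2  (C3: C, integral causality)
b4 |R1  (J2: last free bond brings flow in)

3  (C1, C2, C3 all integral)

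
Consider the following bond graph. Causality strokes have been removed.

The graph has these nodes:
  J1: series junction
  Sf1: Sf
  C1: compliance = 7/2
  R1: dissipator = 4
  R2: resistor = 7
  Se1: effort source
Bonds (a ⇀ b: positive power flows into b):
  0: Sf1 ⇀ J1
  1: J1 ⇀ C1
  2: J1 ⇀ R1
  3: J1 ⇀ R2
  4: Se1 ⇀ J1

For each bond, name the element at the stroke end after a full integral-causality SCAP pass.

#0 stroke→Sf1  (source Sf1 imposes f)
#4 stroke→J1  (Se1 (Se) sets effort on bond)
#1 stroke→J1  (1-jn J1 has f-setter on 0)
#2 stroke→J1  (J1: bond 0 brought flow, rest push out)
#3 stroke→J1  (common-f at J1 fixed by 0)

β0 |Sf1
β1 |J1
β2 |J1
β3 |J1
β4 |J1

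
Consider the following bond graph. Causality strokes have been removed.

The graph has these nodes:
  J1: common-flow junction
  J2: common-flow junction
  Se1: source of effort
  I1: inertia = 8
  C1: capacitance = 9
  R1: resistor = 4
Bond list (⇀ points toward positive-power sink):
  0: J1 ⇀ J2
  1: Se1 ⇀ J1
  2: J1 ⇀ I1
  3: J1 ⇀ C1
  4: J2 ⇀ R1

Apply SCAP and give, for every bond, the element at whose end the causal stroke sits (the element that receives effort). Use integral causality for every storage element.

b1 stroke→J1  (Se1: effort source, stroke at far end)
b2 stroke→I1  (I1 integral (f out))
b0 stroke→J1  (J1: bond 2 brought flow, rest push out)
b3 stroke→J1  (J1: bond 2 brought flow, rest push out)
b4 stroke→J2  (J2 flow already set via bond 0)

#0 →J1
#1 →J1
#2 →I1
#3 →J1
#4 →J2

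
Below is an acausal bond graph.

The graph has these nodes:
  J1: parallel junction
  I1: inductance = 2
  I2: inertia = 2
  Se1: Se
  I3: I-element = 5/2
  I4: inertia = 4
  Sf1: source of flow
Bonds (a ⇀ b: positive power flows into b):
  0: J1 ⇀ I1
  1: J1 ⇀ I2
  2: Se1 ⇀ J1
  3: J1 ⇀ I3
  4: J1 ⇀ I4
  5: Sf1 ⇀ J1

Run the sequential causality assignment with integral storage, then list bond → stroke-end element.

β0 stroke at I1
β1 stroke at I2
β2 stroke at J1
β3 stroke at I3
β4 stroke at I4
β5 stroke at Sf1

bond 2 →J1  (Se1: effort source, stroke at far end)
bond 5 →Sf1  (Sf1 fixes flow; stroke at Sf1)
bond 0 →I1  (J1 effort already set via bond 2)
bond 1 →I2  (0-jn J1 has e-setter on 2)
bond 3 →I3  (common-e at J1 fixed by 2)
bond 4 →I4  (J1: bond 2 brought effort, rest push out)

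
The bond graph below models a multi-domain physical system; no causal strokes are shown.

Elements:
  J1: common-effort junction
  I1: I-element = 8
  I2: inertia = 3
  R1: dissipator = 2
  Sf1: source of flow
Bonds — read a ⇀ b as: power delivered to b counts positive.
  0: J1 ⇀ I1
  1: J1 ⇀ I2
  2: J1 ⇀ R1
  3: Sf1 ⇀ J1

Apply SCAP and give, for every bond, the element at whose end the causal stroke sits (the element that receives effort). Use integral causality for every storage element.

#0 stroke at I1
#1 stroke at I2
#2 stroke at J1
#3 stroke at Sf1

b3 |Sf1  (source Sf1 imposes f)
b0 |I1  (I1 integral (f out))
b1 |I2  (prefer integral on I2)
b2 |J1  (J1 needs exactly one e-in)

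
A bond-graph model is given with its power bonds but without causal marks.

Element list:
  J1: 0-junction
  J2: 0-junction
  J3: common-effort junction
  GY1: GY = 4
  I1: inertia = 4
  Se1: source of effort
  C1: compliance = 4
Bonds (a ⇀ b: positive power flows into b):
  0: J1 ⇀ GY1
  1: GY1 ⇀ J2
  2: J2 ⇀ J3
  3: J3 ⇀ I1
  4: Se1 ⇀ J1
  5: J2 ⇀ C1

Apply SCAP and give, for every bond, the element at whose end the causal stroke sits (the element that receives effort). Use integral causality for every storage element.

b4 stroke at J1  (Se1 (Se) sets effort on bond)
b0 stroke at GY1  (J1 effort already set via bond 4)
b1 stroke at GY1  (GY1: gyrator matches bond 0)
b3 stroke at I1  (I1 outputs flow p/I1)
b2 stroke at J3  (J3: last free bond brings effort in)
b5 stroke at J2  (J2 needs exactly one e-in)

bond 0 →GY1
bond 1 →GY1
bond 2 →J3
bond 3 →I1
bond 4 →J1
bond 5 →J2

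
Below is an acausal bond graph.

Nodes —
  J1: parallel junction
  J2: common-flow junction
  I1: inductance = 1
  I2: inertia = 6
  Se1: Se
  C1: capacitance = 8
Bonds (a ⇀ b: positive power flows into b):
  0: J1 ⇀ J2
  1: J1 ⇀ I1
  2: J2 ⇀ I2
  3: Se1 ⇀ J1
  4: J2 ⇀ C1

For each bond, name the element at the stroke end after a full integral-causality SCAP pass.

bond 0 |J2
bond 1 |I1
bond 2 |I2
bond 3 |J1
bond 4 |J2

β3 →J1  (source Se1 imposes e)
β0 →J2  (J1 effort already set via bond 3)
β1 →I1  (J1: bond 3 brought effort, rest push out)
β2 →I2  (prefer integral on I2)
β4 →J2  (J2: bond 2 brought flow, rest push out)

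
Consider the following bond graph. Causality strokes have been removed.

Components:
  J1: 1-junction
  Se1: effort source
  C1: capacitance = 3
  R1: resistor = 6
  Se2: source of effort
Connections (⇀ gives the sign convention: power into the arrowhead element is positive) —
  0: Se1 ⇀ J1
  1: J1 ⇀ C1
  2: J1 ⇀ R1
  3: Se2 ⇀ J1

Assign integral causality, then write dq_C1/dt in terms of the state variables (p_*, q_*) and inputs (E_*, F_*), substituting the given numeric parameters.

β0 →J1  (Se1: effort source, stroke at far end)
β3 →J1  (Se2 (Se) sets effort on bond)
β1 →J1  (prefer integral on C1)
β2 →R1  (closing 1-jn rule on J1)

dq_C1/dt = E_Se1/6 + E_Se2/6 - q_C1/18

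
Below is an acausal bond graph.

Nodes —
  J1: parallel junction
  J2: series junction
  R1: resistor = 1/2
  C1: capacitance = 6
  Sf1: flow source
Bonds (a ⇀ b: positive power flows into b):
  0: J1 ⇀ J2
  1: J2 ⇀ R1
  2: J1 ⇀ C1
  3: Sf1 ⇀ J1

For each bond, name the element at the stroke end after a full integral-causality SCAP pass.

bond 3 stroke→Sf1  (Sf1 (Sf) sets flow on bond)
bond 2 stroke→J1  (C1 integral (e out))
bond 0 stroke→J2  (common-e at J1 fixed by 2)
bond 1 stroke→R1  (J2: last free bond brings flow in)

bond 0 stroke at J2
bond 1 stroke at R1
bond 2 stroke at J1
bond 3 stroke at Sf1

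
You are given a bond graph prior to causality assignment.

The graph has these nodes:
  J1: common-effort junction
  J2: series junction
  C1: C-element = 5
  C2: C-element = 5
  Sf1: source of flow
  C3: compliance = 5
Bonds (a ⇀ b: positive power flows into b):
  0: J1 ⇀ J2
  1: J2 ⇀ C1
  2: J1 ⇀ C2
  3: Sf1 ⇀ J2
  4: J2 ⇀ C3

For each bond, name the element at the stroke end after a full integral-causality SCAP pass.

β0 stroke at J2
β1 stroke at J2
β2 stroke at J1
β3 stroke at Sf1
β4 stroke at J2

bond 3 stroke at Sf1  (Sf1: flow source, stroke at near end)
bond 0 stroke at J2  (1-jn J2 has f-setter on 3)
bond 1 stroke at J2  (J2 flow already set via bond 3)
bond 4 stroke at J2  (1-jn J2 has f-setter on 3)
bond 2 stroke at J1  (J1 needs exactly one e-in)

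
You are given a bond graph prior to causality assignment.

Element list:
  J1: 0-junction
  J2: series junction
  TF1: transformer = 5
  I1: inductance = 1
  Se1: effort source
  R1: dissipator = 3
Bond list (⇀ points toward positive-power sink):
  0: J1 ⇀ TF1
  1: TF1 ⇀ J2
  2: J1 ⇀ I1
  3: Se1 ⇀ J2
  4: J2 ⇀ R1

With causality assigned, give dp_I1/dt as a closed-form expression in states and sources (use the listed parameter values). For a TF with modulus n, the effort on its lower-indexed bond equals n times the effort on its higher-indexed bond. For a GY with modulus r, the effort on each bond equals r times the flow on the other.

bond 3 stroke→J2  (Se1: effort source, stroke at far end)
bond 2 stroke→I1  (I1 integral (f out))
bond 0 stroke→J1  (only one effort-in slot at J1)
bond 1 stroke→TF1  (TF1 one-in-one-out from 0)
bond 4 stroke→J2  (J2: bond 1 brought flow, rest push out)

dp_I1/dt = -5*E_Se1 - 75*p_I1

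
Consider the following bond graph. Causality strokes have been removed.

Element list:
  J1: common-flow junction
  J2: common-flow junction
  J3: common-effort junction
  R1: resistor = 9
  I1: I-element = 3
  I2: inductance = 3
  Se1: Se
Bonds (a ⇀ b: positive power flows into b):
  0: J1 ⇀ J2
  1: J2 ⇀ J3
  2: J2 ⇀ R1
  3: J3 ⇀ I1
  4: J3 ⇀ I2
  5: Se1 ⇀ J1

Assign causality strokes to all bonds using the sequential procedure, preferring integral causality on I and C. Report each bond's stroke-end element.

b0 stroke→J2
b1 stroke→J3
b2 stroke→J2
b3 stroke→I1
b4 stroke→I2
b5 stroke→J1

bond 5 →J1  (source Se1 imposes e)
bond 0 →J2  (J1 needs exactly one f-in)
bond 3 →I1  (prefer integral on I1)
bond 4 →I2  (I2 integral (f out))
bond 1 →J3  (only one effort-in slot at J3)
bond 2 →J2  (J2 flow already set via bond 1)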